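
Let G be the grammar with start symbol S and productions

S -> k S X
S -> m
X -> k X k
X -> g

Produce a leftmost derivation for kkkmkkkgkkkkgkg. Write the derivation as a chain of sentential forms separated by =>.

S => kSX => kkSXX => kkkSXXX => kkkmXXX => kkkmkXkXX => kkkmkkXkkXX => kkkmkkkXkkkXX => kkkmkkkgkkkXX => kkkmkkkgkkkkXkX => kkkmkkkgkkkkgkX => kkkmkkkgkkkkgkg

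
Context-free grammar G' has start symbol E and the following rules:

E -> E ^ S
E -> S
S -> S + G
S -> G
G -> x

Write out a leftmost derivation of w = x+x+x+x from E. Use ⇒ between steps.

E ⇒ S   [E -> S]
S ⇒ S+G   [S -> S + G]
S+G ⇒ S+G+G   [S -> S + G]
S+G+G ⇒ S+G+G+G   [S -> S + G]
S+G+G+G ⇒ G+G+G+G   [S -> G]
G+G+G+G ⇒ x+G+G+G   [G -> x]
x+G+G+G ⇒ x+x+G+G   [G -> x]
x+x+G+G ⇒ x+x+x+G   [G -> x]
x+x+x+G ⇒ x+x+x+x   [G -> x]

E ⇒ S ⇒ S+G ⇒ S+G+G ⇒ S+G+G+G ⇒ G+G+G+G ⇒ x+G+G+G ⇒ x+x+G+G ⇒ x+x+x+G ⇒ x+x+x+x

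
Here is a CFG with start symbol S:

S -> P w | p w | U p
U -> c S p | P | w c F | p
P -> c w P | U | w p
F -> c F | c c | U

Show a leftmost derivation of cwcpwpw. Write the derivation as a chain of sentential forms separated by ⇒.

S ⇒ Pw   [S -> P w]
Pw ⇒ cwPw   [P -> c w P]
cwPw ⇒ cwUw   [P -> U]
cwUw ⇒ cwcSpw   [U -> c S p]
cwcSpw ⇒ cwcpwpw   [S -> p w]

S⇒Pw⇒cwPw⇒cwUw⇒cwcSpw⇒cwcpwpw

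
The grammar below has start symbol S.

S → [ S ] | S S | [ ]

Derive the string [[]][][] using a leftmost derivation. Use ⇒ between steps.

S ⇒ SS   [S → S S]
SS ⇒ SSS   [S → S S]
SSS ⇒ [S]SS   [S → [ S ]]
[S]SS ⇒ [[]]SS   [S → [ ]]
[[]]SS ⇒ [[]][]S   [S → [ ]]
[[]][]S ⇒ [[]][][]   [S → [ ]]

S ⇒ SS ⇒ SSS ⇒ [S]SS ⇒ [[]]SS ⇒ [[]][]S ⇒ [[]][][]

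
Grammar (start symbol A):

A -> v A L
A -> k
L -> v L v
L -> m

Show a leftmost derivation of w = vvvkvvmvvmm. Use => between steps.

A => vAL   [A -> v A L]
vAL => vvALL   [A -> v A L]
vvALL => vvvALLL   [A -> v A L]
vvvALLL => vvvkLLL   [A -> k]
vvvkLLL => vvvkvLvLL   [L -> v L v]
vvvkvLvLL => vvvkvvLvvLL   [L -> v L v]
vvvkvvLvvLL => vvvkvvmvvLL   [L -> m]
vvvkvvmvvLL => vvvkvvmvvmL   [L -> m]
vvvkvvmvvmL => vvvkvvmvvmm   [L -> m]

A=>vAL=>vvALL=>vvvALLL=>vvvkLLL=>vvvkvLvLL=>vvvkvvLvvLL=>vvvkvvmvvLL=>vvvkvvmvvmL=>vvvkvvmvvmm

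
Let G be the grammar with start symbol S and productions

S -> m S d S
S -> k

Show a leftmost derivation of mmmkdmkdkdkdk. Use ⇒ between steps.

S ⇒ mSdS   [S -> m S d S]
mSdS ⇒ mmSdSdS   [S -> m S d S]
mmSdSdS ⇒ mmmSdSdSdS   [S -> m S d S]
mmmSdSdSdS ⇒ mmmkdSdSdS   [S -> k]
mmmkdSdSdS ⇒ mmmkdmSdSdSdS   [S -> m S d S]
mmmkdmSdSdSdS ⇒ mmmkdmkdSdSdS   [S -> k]
mmmkdmkdSdSdS ⇒ mmmkdmkdkdSdS   [S -> k]
mmmkdmkdkdSdS ⇒ mmmkdmkdkdkdS   [S -> k]
mmmkdmkdkdkdS ⇒ mmmkdmkdkdkdk   [S -> k]

S ⇒ mSdS ⇒ mmSdSdS ⇒ mmmSdSdSdS ⇒ mmmkdSdSdS ⇒ mmmkdmSdSdSdS ⇒ mmmkdmkdSdSdS ⇒ mmmkdmkdkdSdS ⇒ mmmkdmkdkdkdS ⇒ mmmkdmkdkdkdk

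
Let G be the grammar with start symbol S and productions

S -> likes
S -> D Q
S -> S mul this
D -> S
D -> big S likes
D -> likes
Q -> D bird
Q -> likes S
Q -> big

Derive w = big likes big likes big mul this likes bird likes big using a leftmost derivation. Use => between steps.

S => D Q => big S likes Q => big D Q likes Q => big likes Q likes Q => big likes D bird likes Q => big likes big S likes bird likes Q => big likes big S mul this likes bird likes Q => big likes big D Q mul this likes bird likes Q => big likes big S Q mul this likes bird likes Q => big likes big likes Q mul this likes bird likes Q => big likes big likes big mul this likes bird likes Q => big likes big likes big mul this likes bird likes big

S => D Q   [S -> D Q]
D Q => big S likes Q   [D -> big S likes]
big S likes Q => big D Q likes Q   [S -> D Q]
big D Q likes Q => big likes Q likes Q   [D -> likes]
big likes Q likes Q => big likes D bird likes Q   [Q -> D bird]
big likes D bird likes Q => big likes big S likes bird likes Q   [D -> big S likes]
big likes big S likes bird likes Q => big likes big S mul this likes bird likes Q   [S -> S mul this]
big likes big S mul this likes bird likes Q => big likes big D Q mul this likes bird likes Q   [S -> D Q]
big likes big D Q mul this likes bird likes Q => big likes big S Q mul this likes bird likes Q   [D -> S]
big likes big S Q mul this likes bird likes Q => big likes big likes Q mul this likes bird likes Q   [S -> likes]
big likes big likes Q mul this likes bird likes Q => big likes big likes big mul this likes bird likes Q   [Q -> big]
big likes big likes big mul this likes bird likes Q => big likes big likes big mul this likes bird likes big   [Q -> big]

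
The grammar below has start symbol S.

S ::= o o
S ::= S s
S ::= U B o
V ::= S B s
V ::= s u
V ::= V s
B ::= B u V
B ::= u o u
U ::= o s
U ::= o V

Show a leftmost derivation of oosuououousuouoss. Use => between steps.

S => Ss => Sss => UBoss => oVBoss => oSBsBoss => oUBoBsBoss => oosBoBsBoss => oosuouoBsBoss => oosuououousBoss => oosuououousuouoss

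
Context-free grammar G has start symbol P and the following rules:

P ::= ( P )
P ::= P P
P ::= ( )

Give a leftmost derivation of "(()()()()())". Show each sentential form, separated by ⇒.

P⇒(P)⇒(PP)⇒(PPP)⇒(PPPP)⇒(PPPPP)⇒(()PPPP)⇒(()()PPP)⇒(()()()PP)⇒(()()()()P)⇒(()()()()())

P ⇒ (P)   [P ::= ( P )]
(P) ⇒ (PP)   [P ::= P P]
(PP) ⇒ (PPP)   [P ::= P P]
(PPP) ⇒ (PPPP)   [P ::= P P]
(PPPP) ⇒ (PPPPP)   [P ::= P P]
(PPPPP) ⇒ (()PPPP)   [P ::= ( )]
(()PPPP) ⇒ (()()PPP)   [P ::= ( )]
(()()PPP) ⇒ (()()()PP)   [P ::= ( )]
(()()()PP) ⇒ (()()()()P)   [P ::= ( )]
(()()()()P) ⇒ (()()()()())   [P ::= ( )]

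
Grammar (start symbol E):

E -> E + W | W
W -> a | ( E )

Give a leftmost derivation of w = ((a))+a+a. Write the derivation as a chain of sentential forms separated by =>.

E => E+W   [E -> E + W]
E+W => E+W+W   [E -> E + W]
E+W+W => W+W+W   [E -> W]
W+W+W => (E)+W+W   [W -> ( E )]
(E)+W+W => (W)+W+W   [E -> W]
(W)+W+W => ((E))+W+W   [W -> ( E )]
((E))+W+W => ((W))+W+W   [E -> W]
((W))+W+W => ((a))+W+W   [W -> a]
((a))+W+W => ((a))+a+W   [W -> a]
((a))+a+W => ((a))+a+a   [W -> a]

E => E+W => E+W+W => W+W+W => (E)+W+W => (W)+W+W => ((E))+W+W => ((W))+W+W => ((a))+W+W => ((a))+a+W => ((a))+a+a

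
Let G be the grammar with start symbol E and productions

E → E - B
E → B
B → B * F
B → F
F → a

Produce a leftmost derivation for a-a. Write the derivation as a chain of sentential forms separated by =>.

E => E-B => B-B => F-B => a-B => a-F => a-a

E => E-B   [E → E - B]
E-B => B-B   [E → B]
B-B => F-B   [B → F]
F-B => a-B   [F → a]
a-B => a-F   [B → F]
a-F => a-a   [F → a]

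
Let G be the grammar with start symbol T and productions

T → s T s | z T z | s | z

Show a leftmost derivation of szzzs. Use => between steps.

T => sTs   [T → s T s]
sTs => szTzs   [T → z T z]
szTzs => szzzs   [T → z]

T => sTs => szTzs => szzzs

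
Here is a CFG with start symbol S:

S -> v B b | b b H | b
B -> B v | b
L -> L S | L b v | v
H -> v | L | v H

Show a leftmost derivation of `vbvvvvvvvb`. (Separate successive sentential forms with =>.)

S => vBb => vBvb => vBvvb => vBvvvb => vBvvvvb => vBvvvvvb => vBvvvvvvb => vBvvvvvvvb => vbvvvvvvvb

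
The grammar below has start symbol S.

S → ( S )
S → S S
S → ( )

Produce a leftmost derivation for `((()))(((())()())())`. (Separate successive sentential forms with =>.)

S => SS   [S → S S]
SS => (S)S   [S → ( S )]
(S)S => ((S))S   [S → ( S )]
((S))S => ((()))S   [S → ( )]
((()))S => ((()))(S)   [S → ( S )]
((()))(S) => ((()))(SS)   [S → S S]
((()))(SS) => ((()))((S)S)   [S → ( S )]
((()))((S)S) => ((()))((SS)S)   [S → S S]
((()))((SS)S) => ((()))((SSS)S)   [S → S S]
((()))((SSS)S) => ((()))(((S)SS)S)   [S → ( S )]
((()))(((S)SS)S) => ((()))(((())SS)S)   [S → ( )]
((()))(((())SS)S) => ((()))(((())()S)S)   [S → ( )]
((()))(((())()S)S) => ((()))(((())()())S)   [S → ( )]
((()))(((())()())S) => ((()))(((())()())())   [S → ( )]

S => SS => (S)S => ((S))S => ((()))S => ((()))(S) => ((()))(SS) => ((()))((S)S) => ((()))((SS)S) => ((()))((SSS)S) => ((()))(((S)SS)S) => ((()))(((())SS)S) => ((()))(((())()S)S) => ((()))(((())()())S) => ((()))(((())()())())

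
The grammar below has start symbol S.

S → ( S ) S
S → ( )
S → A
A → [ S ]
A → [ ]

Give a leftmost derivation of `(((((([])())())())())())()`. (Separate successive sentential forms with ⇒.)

S ⇒ (S)S ⇒ ((S)S)S ⇒ (((S)S)S)S ⇒ ((((S)S)S)S)S ⇒ (((((S)S)S)S)S)S ⇒ ((((((S)S)S)S)S)S)S ⇒ ((((((A)S)S)S)S)S)S ⇒ (((((([])S)S)S)S)S)S ⇒ (((((([])())S)S)S)S)S ⇒ (((((([])())())S)S)S)S ⇒ (((((([])())())())S)S)S ⇒ (((((([])())())())())S)S ⇒ (((((([])())())())())())S ⇒ (((((([])())())())())())()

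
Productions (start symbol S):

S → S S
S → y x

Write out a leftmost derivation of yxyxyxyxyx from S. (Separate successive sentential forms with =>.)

S => SS   [S → S S]
SS => SSS   [S → S S]
SSS => yxSS   [S → y x]
yxSS => yxSSS   [S → S S]
yxSSS => yxSSSS   [S → S S]
yxSSSS => yxyxSSS   [S → y x]
yxyxSSS => yxyxyxSS   [S → y x]
yxyxyxSS => yxyxyxyxS   [S → y x]
yxyxyxyxS => yxyxyxyxyx   [S → y x]

S => SS => SSS => yxSS => yxSSS => yxSSSS => yxyxSSS => yxyxyxSS => yxyxyxyxS => yxyxyxyxyx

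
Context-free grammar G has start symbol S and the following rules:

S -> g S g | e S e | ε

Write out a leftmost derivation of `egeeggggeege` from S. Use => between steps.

S => eSe => egSge => egeSege => egeeSeege => egeegSgeege => egeeggSggeege => egeeggggeege

S => eSe   [S -> e S e]
eSe => egSge   [S -> g S g]
egSge => egeSege   [S -> e S e]
egeSege => egeeSeege   [S -> e S e]
egeeSeege => egeegSgeege   [S -> g S g]
egeegSgeege => egeeggSggeege   [S -> g S g]
egeeggSggeege => egeeggggeege   [S -> ε]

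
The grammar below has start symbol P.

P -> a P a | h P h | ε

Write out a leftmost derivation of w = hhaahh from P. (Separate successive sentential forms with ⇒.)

P ⇒ hPh   [P -> h P h]
hPh ⇒ hhPhh   [P -> h P h]
hhPhh ⇒ hhaPahh   [P -> a P a]
hhaPahh ⇒ hhaahh   [P -> ε]

P⇒hPh⇒hhPhh⇒hhaPahh⇒hhaahh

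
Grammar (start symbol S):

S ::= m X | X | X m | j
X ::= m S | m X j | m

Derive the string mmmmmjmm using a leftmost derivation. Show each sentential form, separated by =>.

S => Xm => mSm => mmXm => mmmSm => mmmXmm => mmmmXjmm => mmmmmjmm

S => Xm   [S ::= X m]
Xm => mSm   [X ::= m S]
mSm => mmXm   [S ::= m X]
mmXm => mmmSm   [X ::= m S]
mmmSm => mmmXmm   [S ::= X m]
mmmXmm => mmmmXjmm   [X ::= m X j]
mmmmXjmm => mmmmmjmm   [X ::= m]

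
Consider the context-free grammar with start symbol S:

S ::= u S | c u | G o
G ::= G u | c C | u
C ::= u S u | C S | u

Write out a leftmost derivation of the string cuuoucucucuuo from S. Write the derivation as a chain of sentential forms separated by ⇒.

S⇒Go⇒Guo⇒cCuo⇒cCSuo⇒cCSSuo⇒cCSSSuo⇒cuSuSSSuo⇒cuGouSSSuo⇒cuuouSSSuo⇒cuuoucuSSuo⇒cuuoucucuSuo⇒cuuoucucucuuo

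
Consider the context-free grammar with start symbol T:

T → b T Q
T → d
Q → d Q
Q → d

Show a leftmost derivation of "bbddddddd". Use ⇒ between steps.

T ⇒ bTQ ⇒ bbTQQ ⇒ bbdQQ ⇒ bbddQQ ⇒ bbdddQ ⇒ bbddddQ ⇒ bbdddddQ ⇒ bbddddddQ ⇒ bbddddddd

T ⇒ bTQ   [T → b T Q]
bTQ ⇒ bbTQQ   [T → b T Q]
bbTQQ ⇒ bbdQQ   [T → d]
bbdQQ ⇒ bbddQQ   [Q → d Q]
bbddQQ ⇒ bbdddQ   [Q → d]
bbdddQ ⇒ bbddddQ   [Q → d Q]
bbddddQ ⇒ bbdddddQ   [Q → d Q]
bbdddddQ ⇒ bbddddddQ   [Q → d Q]
bbddddddQ ⇒ bbddddddd   [Q → d]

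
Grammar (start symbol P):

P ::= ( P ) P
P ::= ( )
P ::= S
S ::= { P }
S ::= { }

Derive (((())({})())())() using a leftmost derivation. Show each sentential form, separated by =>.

P => (P)P => ((P)P)P => (((P)P)P)P => (((())P)P)P => (((())(P)P)P)P => (((())(S)P)P)P => (((())({})P)P)P => (((())({})())P)P => (((())({})())())P => (((())({})())())()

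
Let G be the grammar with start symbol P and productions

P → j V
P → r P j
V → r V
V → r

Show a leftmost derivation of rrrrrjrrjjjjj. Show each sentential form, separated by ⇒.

P ⇒ rPj   [P → r P j]
rPj ⇒ rrPjj   [P → r P j]
rrPjj ⇒ rrrPjjj   [P → r P j]
rrrPjjj ⇒ rrrrPjjjj   [P → r P j]
rrrrPjjjj ⇒ rrrrrPjjjjj   [P → r P j]
rrrrrPjjjjj ⇒ rrrrrjVjjjjj   [P → j V]
rrrrrjVjjjjj ⇒ rrrrrjrVjjjjj   [V → r V]
rrrrrjrVjjjjj ⇒ rrrrrjrrjjjjj   [V → r]

P ⇒ rPj ⇒ rrPjj ⇒ rrrPjjj ⇒ rrrrPjjjj ⇒ rrrrrPjjjjj ⇒ rrrrrjVjjjjj ⇒ rrrrrjrVjjjjj ⇒ rrrrrjrrjjjjj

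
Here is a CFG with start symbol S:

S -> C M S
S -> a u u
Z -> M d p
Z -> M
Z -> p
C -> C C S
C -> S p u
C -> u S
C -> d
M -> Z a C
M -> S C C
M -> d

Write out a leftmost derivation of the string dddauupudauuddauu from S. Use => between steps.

S => CMS   [S -> C M S]
CMS => dMS   [C -> d]
dMS => dSCCS   [M -> S C C]
dSCCS => dCMSCCS   [S -> C M S]
dCMSCCS => dSpuMSCCS   [C -> S p u]
dSpuMSCCS => dCMSpuMSCCS   [S -> C M S]
dCMSpuMSCCS => ddMSpuMSCCS   [C -> d]
ddMSpuMSCCS => dddSpuMSCCS   [M -> d]
dddSpuMSCCS => dddauupuMSCCS   [S -> a u u]
dddauupuMSCCS => dddauupudSCCS   [M -> d]
dddauupudSCCS => dddauupudauuCCS   [S -> a u u]
dddauupudauuCCS => dddauupudauudCS   [C -> d]
dddauupudauudCS => dddauupudauuddS   [C -> d]
dddauupudauuddS => dddauupudauuddauu   [S -> a u u]

S=>CMS=>dMS=>dSCCS=>dCMSCCS=>dSpuMSCCS=>dCMSpuMSCCS=>ddMSpuMSCCS=>dddSpuMSCCS=>dddauupuMSCCS=>dddauupudSCCS=>dddauupudauuCCS=>dddauupudauudCS=>dddauupudauuddS=>dddauupudauuddauu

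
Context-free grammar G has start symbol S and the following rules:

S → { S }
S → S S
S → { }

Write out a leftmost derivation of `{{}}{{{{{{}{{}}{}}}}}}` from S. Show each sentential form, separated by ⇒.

S ⇒ SS ⇒ {S}S ⇒ {{}}S ⇒ {{}}{S} ⇒ {{}}{{S}} ⇒ {{}}{{{S}}} ⇒ {{}}{{{{S}}}} ⇒ {{}}{{{{{S}}}}} ⇒ {{}}{{{{{SS}}}}} ⇒ {{}}{{{{{{}S}}}}} ⇒ {{}}{{{{{{}SS}}}}} ⇒ {{}}{{{{{{}{S}S}}}}} ⇒ {{}}{{{{{{}{{}}S}}}}} ⇒ {{}}{{{{{{}{{}}{}}}}}}

S ⇒ SS   [S → S S]
SS ⇒ {S}S   [S → { S }]
{S}S ⇒ {{}}S   [S → { }]
{{}}S ⇒ {{}}{S}   [S → { S }]
{{}}{S} ⇒ {{}}{{S}}   [S → { S }]
{{}}{{S}} ⇒ {{}}{{{S}}}   [S → { S }]
{{}}{{{S}}} ⇒ {{}}{{{{S}}}}   [S → { S }]
{{}}{{{{S}}}} ⇒ {{}}{{{{{S}}}}}   [S → { S }]
{{}}{{{{{S}}}}} ⇒ {{}}{{{{{SS}}}}}   [S → S S]
{{}}{{{{{SS}}}}} ⇒ {{}}{{{{{{}S}}}}}   [S → { }]
{{}}{{{{{{}S}}}}} ⇒ {{}}{{{{{{}SS}}}}}   [S → S S]
{{}}{{{{{{}SS}}}}} ⇒ {{}}{{{{{{}{S}S}}}}}   [S → { S }]
{{}}{{{{{{}{S}S}}}}} ⇒ {{}}{{{{{{}{{}}S}}}}}   [S → { }]
{{}}{{{{{{}{{}}S}}}}} ⇒ {{}}{{{{{{}{{}}{}}}}}}   [S → { }]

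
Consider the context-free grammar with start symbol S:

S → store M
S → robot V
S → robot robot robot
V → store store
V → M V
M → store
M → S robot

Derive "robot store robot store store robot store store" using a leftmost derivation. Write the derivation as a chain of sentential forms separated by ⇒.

S ⇒ robot V ⇒ robot M V ⇒ robot store V ⇒ robot store M V ⇒ robot store S robot V ⇒ robot store robot V robot V ⇒ robot store robot store store robot V ⇒ robot store robot store store robot store store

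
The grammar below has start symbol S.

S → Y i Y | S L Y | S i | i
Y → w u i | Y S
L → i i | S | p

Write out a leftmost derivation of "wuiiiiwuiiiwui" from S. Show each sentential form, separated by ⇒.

S⇒SLY⇒YiYLY⇒YSiYLY⇒YSSiYLY⇒wuiSSiYLY⇒wuiiSiYLY⇒wuiiiiYLY⇒wuiiiiwuiLY⇒wuiiiiwuiiiY⇒wuiiiiwuiiiwui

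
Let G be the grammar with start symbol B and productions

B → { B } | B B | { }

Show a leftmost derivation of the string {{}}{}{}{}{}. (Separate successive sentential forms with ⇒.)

B ⇒ BB   [B → B B]
BB ⇒ BBB   [B → B B]
BBB ⇒ BBBB   [B → B B]
BBBB ⇒ BBBBB   [B → B B]
BBBBB ⇒ {B}BBBB   [B → { B }]
{B}BBBB ⇒ {{}}BBBB   [B → { }]
{{}}BBBB ⇒ {{}}{}BBB   [B → { }]
{{}}{}BBB ⇒ {{}}{}{}BB   [B → { }]
{{}}{}{}BB ⇒ {{}}{}{}{}B   [B → { }]
{{}}{}{}{}B ⇒ {{}}{}{}{}{}   [B → { }]

B ⇒ BB ⇒ BBB ⇒ BBBB ⇒ BBBBB ⇒ {B}BBBB ⇒ {{}}BBBB ⇒ {{}}{}BBB ⇒ {{}}{}{}BB ⇒ {{}}{}{}{}B ⇒ {{}}{}{}{}{}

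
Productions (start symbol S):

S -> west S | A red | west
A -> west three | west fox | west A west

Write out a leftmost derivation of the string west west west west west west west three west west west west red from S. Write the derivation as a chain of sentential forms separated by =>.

S => west S => west west S => west west A red => west west west A west red => west west west west A west west red => west west west west west A west west west red => west west west west west west A west west west west red => west west west west west west west three west west west west red

S => west S   [S -> west S]
west S => west west S   [S -> west S]
west west S => west west A red   [S -> A red]
west west A red => west west west A west red   [A -> west A west]
west west west A west red => west west west west A west west red   [A -> west A west]
west west west west A west west red => west west west west west A west west west red   [A -> west A west]
west west west west west A west west west red => west west west west west west A west west west west red   [A -> west A west]
west west west west west west A west west west west red => west west west west west west west three west west west west red   [A -> west three]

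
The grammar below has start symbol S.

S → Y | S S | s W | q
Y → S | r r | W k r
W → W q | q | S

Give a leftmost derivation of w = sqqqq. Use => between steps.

S => sW => sWq => sWqq => sWqqq => sSqqq => sqqqq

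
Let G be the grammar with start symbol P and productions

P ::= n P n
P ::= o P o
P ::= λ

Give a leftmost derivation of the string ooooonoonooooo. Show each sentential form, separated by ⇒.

P ⇒ oPo ⇒ ooPoo ⇒ oooPooo ⇒ ooooPoooo ⇒ oooooPooooo ⇒ ooooonPnooooo ⇒ ooooonoPonooooo ⇒ ooooonoonooooo

P ⇒ oPo   [P ::= o P o]
oPo ⇒ ooPoo   [P ::= o P o]
ooPoo ⇒ oooPooo   [P ::= o P o]
oooPooo ⇒ ooooPoooo   [P ::= o P o]
ooooPoooo ⇒ oooooPooooo   [P ::= o P o]
oooooPooooo ⇒ ooooonPnooooo   [P ::= n P n]
ooooonPnooooo ⇒ ooooonoPonooooo   [P ::= o P o]
ooooonoPonooooo ⇒ ooooonoonooooo   [P ::= λ]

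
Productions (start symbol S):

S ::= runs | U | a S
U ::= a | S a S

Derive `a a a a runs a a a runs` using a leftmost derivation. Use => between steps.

S => a S => a U => a S a S => a U a S => a a a S => a a a a S => a a a a U => a a a a S a S => a a a a runs a S => a a a a runs a a S => a a a a runs a a a S => a a a a runs a a a runs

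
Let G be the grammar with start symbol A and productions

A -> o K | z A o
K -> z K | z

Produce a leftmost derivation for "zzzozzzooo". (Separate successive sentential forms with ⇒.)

A ⇒ zAo ⇒ zzAoo ⇒ zzzAooo ⇒ zzzoKooo ⇒ zzzozKooo ⇒ zzzozzKooo ⇒ zzzozzzooo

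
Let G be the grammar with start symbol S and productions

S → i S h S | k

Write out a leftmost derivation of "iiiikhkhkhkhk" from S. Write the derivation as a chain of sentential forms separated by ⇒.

S ⇒ iShS ⇒ iiShShS ⇒ iiiShShShS ⇒ iiiiShShShShS ⇒ iiiikhShShShS ⇒ iiiikhkhShShS ⇒ iiiikhkhkhShS ⇒ iiiikhkhkhkhS ⇒ iiiikhkhkhkhk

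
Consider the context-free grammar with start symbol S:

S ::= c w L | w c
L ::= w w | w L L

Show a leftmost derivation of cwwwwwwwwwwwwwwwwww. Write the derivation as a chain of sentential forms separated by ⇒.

S ⇒ cwL   [S ::= c w L]
cwL ⇒ cwwLL   [L ::= w L L]
cwwLL ⇒ cwwwLLL   [L ::= w L L]
cwwwLLL ⇒ cwwwwwLL   [L ::= w w]
cwwwwwLL ⇒ cwwwwwwLLL   [L ::= w L L]
cwwwwwwLLL ⇒ cwwwwwwwLLLL   [L ::= w L L]
cwwwwwwwLLLL ⇒ cwwwwwwwwLLLLL   [L ::= w L L]
cwwwwwwwwLLLLL ⇒ cwwwwwwwwwwLLLL   [L ::= w w]
cwwwwwwwwwwLLLL ⇒ cwwwwwwwwwwwwLLL   [L ::= w w]
cwwwwwwwwwwwwLLL ⇒ cwwwwwwwwwwwwwwLL   [L ::= w w]
cwwwwwwwwwwwwwwLL ⇒ cwwwwwwwwwwwwwwwwL   [L ::= w w]
cwwwwwwwwwwwwwwwwL ⇒ cwwwwwwwwwwwwwwwwww   [L ::= w w]

S⇒cwL⇒cwwLL⇒cwwwLLL⇒cwwwwwLL⇒cwwwwwwLLL⇒cwwwwwwwLLLL⇒cwwwwwwwwLLLLL⇒cwwwwwwwwwwLLLL⇒cwwwwwwwwwwwwLLL⇒cwwwwwwwwwwwwwwLL⇒cwwwwwwwwwwwwwwwwL⇒cwwwwwwwwwwwwwwwwww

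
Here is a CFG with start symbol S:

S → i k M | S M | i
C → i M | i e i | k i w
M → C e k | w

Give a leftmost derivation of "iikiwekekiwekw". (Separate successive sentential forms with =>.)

S=>SM=>SMM=>SMMM=>iMMM=>iCekMM=>iiMekMM=>iiCekekMM=>iikiwekekMM=>iikiwekekCekM=>iikiwekekiMekM=>iikiwekekiwekM=>iikiwekekiwekw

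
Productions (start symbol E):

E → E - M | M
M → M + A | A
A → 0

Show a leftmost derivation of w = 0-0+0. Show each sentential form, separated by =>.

E => E-M => M-M => A-M => 0-M => 0-M+A => 0-A+A => 0-0+A => 0-0+0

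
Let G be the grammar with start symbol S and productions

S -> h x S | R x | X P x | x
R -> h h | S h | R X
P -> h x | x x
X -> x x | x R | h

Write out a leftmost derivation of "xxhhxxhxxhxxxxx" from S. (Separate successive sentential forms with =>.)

S => XPx => xRPx => xRXPx => xShXPx => xXPxhXPx => xxRPxhXPx => xxRXPxhXPx => xxhhXPxhXPx => xxhhxxPxhXPx => xxhhxxhxxhXPx => xxhhxxhxxhxxPx => xxhhxxhxxhxxxxx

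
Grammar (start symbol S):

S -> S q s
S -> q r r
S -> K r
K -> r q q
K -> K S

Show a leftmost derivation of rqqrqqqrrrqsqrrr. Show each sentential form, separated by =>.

S => Kr   [S -> K r]
Kr => KSr   [K -> K S]
KSr => KSSr   [K -> K S]
KSSr => rqqSSr   [K -> r q q]
rqqSSr => rqqSqsSr   [S -> S q s]
rqqSqsSr => rqqKrqsSr   [S -> K r]
rqqKrqsSr => rqqKSrqsSr   [K -> K S]
rqqKSrqsSr => rqqrqqSrqsSr   [K -> r q q]
rqqrqqSrqsSr => rqqrqqqrrrqsSr   [S -> q r r]
rqqrqqqrrrqsSr => rqqrqqqrrrqsqrrr   [S -> q r r]

S => Kr => KSr => KSSr => rqqSSr => rqqSqsSr => rqqKrqsSr => rqqKSrqsSr => rqqrqqSrqsSr => rqqrqqqrrrqsSr => rqqrqqqrrrqsqrrr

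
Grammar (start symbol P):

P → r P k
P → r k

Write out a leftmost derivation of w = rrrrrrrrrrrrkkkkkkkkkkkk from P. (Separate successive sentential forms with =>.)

P => rPk => rrPkk => rrrPkkk => rrrrPkkkk => rrrrrPkkkkk => rrrrrrPkkkkkk => rrrrrrrPkkkkkkk => rrrrrrrrPkkkkkkkk => rrrrrrrrrPkkkkkkkkk => rrrrrrrrrrPkkkkkkkkkk => rrrrrrrrrrrPkkkkkkkkkkk => rrrrrrrrrrrrkkkkkkkkkkkk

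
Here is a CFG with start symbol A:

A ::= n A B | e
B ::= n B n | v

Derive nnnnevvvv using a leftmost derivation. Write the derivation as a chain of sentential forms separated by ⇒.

A ⇒ nAB ⇒ nnABB ⇒ nnnABBB ⇒ nnnnABBBB ⇒ nnnneBBBB ⇒ nnnnevBBB ⇒ nnnnevvBB ⇒ nnnnevvvB ⇒ nnnnevvvv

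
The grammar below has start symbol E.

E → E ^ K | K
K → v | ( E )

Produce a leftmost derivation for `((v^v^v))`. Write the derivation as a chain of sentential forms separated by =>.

E=>K=>(E)=>(K)=>((E))=>((E^K))=>((E^K^K))=>((K^K^K))=>((v^K^K))=>((v^v^K))=>((v^v^v))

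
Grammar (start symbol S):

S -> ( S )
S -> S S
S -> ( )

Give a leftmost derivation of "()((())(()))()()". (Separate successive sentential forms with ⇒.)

S ⇒ SS ⇒ SSS ⇒ SSSS ⇒ ()SSS ⇒ ()(S)SS ⇒ ()(SS)SS ⇒ ()((S)S)SS ⇒ ()((())S)SS ⇒ ()((())(S))SS ⇒ ()((())(()))SS ⇒ ()((())(()))()S ⇒ ()((())(()))()()

S ⇒ SS   [S -> S S]
SS ⇒ SSS   [S -> S S]
SSS ⇒ SSSS   [S -> S S]
SSSS ⇒ ()SSS   [S -> ( )]
()SSS ⇒ ()(S)SS   [S -> ( S )]
()(S)SS ⇒ ()(SS)SS   [S -> S S]
()(SS)SS ⇒ ()((S)S)SS   [S -> ( S )]
()((S)S)SS ⇒ ()((())S)SS   [S -> ( )]
()((())S)SS ⇒ ()((())(S))SS   [S -> ( S )]
()((())(S))SS ⇒ ()((())(()))SS   [S -> ( )]
()((())(()))SS ⇒ ()((())(()))()S   [S -> ( )]
()((())(()))()S ⇒ ()((())(()))()()   [S -> ( )]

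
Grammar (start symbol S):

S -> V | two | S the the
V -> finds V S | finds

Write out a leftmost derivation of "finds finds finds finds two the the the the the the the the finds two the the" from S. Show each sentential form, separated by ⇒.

S ⇒ V   [S -> V]
V ⇒ finds V S   [V -> finds V S]
finds V S ⇒ finds finds V S S   [V -> finds V S]
finds finds V S S ⇒ finds finds finds V S S S   [V -> finds V S]
finds finds finds V S S S ⇒ finds finds finds finds S S S   [V -> finds]
finds finds finds finds S S S ⇒ finds finds finds finds S the the S S   [S -> S the the]
finds finds finds finds S the the S S ⇒ finds finds finds finds S the the the the S S   [S -> S the the]
finds finds finds finds S the the the the S S ⇒ finds finds finds finds S the the the the the the S S   [S -> S the the]
finds finds finds finds S the the the the the the S S ⇒ finds finds finds finds S the the the the the the the the S S   [S -> S the the]
finds finds finds finds S the the the the the the the the S S ⇒ finds finds finds finds two the the the the the the the the S S   [S -> two]
finds finds finds finds two the the the the the the the the S S ⇒ finds finds finds finds two the the the the the the the the V S   [S -> V]
finds finds finds finds two the the the the the the the the V S ⇒ finds finds finds finds two the the the the the the the the finds S   [V -> finds]
finds finds finds finds two the the the the the the the the finds S ⇒ finds finds finds finds two the the the the the the the the finds S the the   [S -> S the the]
finds finds finds finds two the the the the the the the the finds S the the ⇒ finds finds finds finds two the the the the the the the the finds two the the   [S -> two]

S ⇒ V ⇒ finds V S ⇒ finds finds V S S ⇒ finds finds finds V S S S ⇒ finds finds finds finds S S S ⇒ finds finds finds finds S the the S S ⇒ finds finds finds finds S the the the the S S ⇒ finds finds finds finds S the the the the the the S S ⇒ finds finds finds finds S the the the the the the the the S S ⇒ finds finds finds finds two the the the the the the the the S S ⇒ finds finds finds finds two the the the the the the the the V S ⇒ finds finds finds finds two the the the the the the the the finds S ⇒ finds finds finds finds two the the the the the the the the finds S the the ⇒ finds finds finds finds two the the the the the the the the finds two the the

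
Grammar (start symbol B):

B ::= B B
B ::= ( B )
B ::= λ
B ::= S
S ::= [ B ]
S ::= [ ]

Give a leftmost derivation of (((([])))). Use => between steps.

B=>BB=>(B)B=>(BB)B=>((B)B)B=>((BB)B)B=>(((B)B)B)B=>((((B))B)B)B=>((((S))B)B)B=>(((([]))B)B)B=>(((([])))B)B=>(((([]))))B=>(((([]))))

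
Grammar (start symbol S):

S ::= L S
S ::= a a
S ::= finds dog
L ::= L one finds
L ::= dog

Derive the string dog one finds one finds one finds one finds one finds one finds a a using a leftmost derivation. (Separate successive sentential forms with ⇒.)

S ⇒ L S ⇒ L one finds S ⇒ L one finds one finds S ⇒ L one finds one finds one finds S ⇒ L one finds one finds one finds one finds S ⇒ L one finds one finds one finds one finds one finds S ⇒ L one finds one finds one finds one finds one finds one finds S ⇒ dog one finds one finds one finds one finds one finds one finds S ⇒ dog one finds one finds one finds one finds one finds one finds a a

S ⇒ L S   [S ::= L S]
L S ⇒ L one finds S   [L ::= L one finds]
L one finds S ⇒ L one finds one finds S   [L ::= L one finds]
L one finds one finds S ⇒ L one finds one finds one finds S   [L ::= L one finds]
L one finds one finds one finds S ⇒ L one finds one finds one finds one finds S   [L ::= L one finds]
L one finds one finds one finds one finds S ⇒ L one finds one finds one finds one finds one finds S   [L ::= L one finds]
L one finds one finds one finds one finds one finds S ⇒ L one finds one finds one finds one finds one finds one finds S   [L ::= L one finds]
L one finds one finds one finds one finds one finds one finds S ⇒ dog one finds one finds one finds one finds one finds one finds S   [L ::= dog]
dog one finds one finds one finds one finds one finds one finds S ⇒ dog one finds one finds one finds one finds one finds one finds a a   [S ::= a a]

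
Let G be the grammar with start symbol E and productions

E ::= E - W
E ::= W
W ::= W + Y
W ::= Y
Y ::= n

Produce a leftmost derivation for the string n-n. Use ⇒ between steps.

E ⇒ E-W   [E ::= E - W]
E-W ⇒ W-W   [E ::= W]
W-W ⇒ Y-W   [W ::= Y]
Y-W ⇒ n-W   [Y ::= n]
n-W ⇒ n-Y   [W ::= Y]
n-Y ⇒ n-n   [Y ::= n]

E ⇒ E-W ⇒ W-W ⇒ Y-W ⇒ n-W ⇒ n-Y ⇒ n-n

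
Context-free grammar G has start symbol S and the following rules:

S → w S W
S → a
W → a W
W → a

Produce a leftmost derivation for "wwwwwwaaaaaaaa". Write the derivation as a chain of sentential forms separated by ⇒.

S⇒wSW⇒wwSWW⇒wwwSWWW⇒wwwwSWWWW⇒wwwwwSWWWWW⇒wwwwwwSWWWWWW⇒wwwwwwaWWWWWW⇒wwwwwwaaWWWWW⇒wwwwwwaaaWWWWW⇒wwwwwwaaaaWWWW⇒wwwwwwaaaaaWWW⇒wwwwwwaaaaaaWW⇒wwwwwwaaaaaaaW⇒wwwwwwaaaaaaaa

S ⇒ wSW   [S → w S W]
wSW ⇒ wwSWW   [S → w S W]
wwSWW ⇒ wwwSWWW   [S → w S W]
wwwSWWW ⇒ wwwwSWWWW   [S → w S W]
wwwwSWWWW ⇒ wwwwwSWWWWW   [S → w S W]
wwwwwSWWWWW ⇒ wwwwwwSWWWWWW   [S → w S W]
wwwwwwSWWWWWW ⇒ wwwwwwaWWWWWW   [S → a]
wwwwwwaWWWWWW ⇒ wwwwwwaaWWWWW   [W → a]
wwwwwwaaWWWWW ⇒ wwwwwwaaaWWWWW   [W → a W]
wwwwwwaaaWWWWW ⇒ wwwwwwaaaaWWWW   [W → a]
wwwwwwaaaaWWWW ⇒ wwwwwwaaaaaWWW   [W → a]
wwwwwwaaaaaWWW ⇒ wwwwwwaaaaaaWW   [W → a]
wwwwwwaaaaaaWW ⇒ wwwwwwaaaaaaaW   [W → a]
wwwwwwaaaaaaaW ⇒ wwwwwwaaaaaaaa   [W → a]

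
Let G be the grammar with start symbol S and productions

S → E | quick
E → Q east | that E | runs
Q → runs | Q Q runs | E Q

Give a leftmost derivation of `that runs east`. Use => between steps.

S => E   [S → E]
E => that E   [E → that E]
that E => that Q east   [E → Q east]
that Q east => that runs east   [Q → runs]

S => E => that E => that Q east => that runs east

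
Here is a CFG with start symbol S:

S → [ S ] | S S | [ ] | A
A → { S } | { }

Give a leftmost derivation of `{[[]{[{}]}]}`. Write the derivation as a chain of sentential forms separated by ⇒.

S ⇒ A   [S → A]
A ⇒ {S}   [A → { S }]
{S} ⇒ {[S]}   [S → [ S ]]
{[S]} ⇒ {[SS]}   [S → S S]
{[SS]} ⇒ {[[]S]}   [S → [ ]]
{[[]S]} ⇒ {[[]A]}   [S → A]
{[[]A]} ⇒ {[[]{S}]}   [A → { S }]
{[[]{S}]} ⇒ {[[]{[S]}]}   [S → [ S ]]
{[[]{[S]}]} ⇒ {[[]{[A]}]}   [S → A]
{[[]{[A]}]} ⇒ {[[]{[{}]}]}   [A → { }]

S ⇒ A ⇒ {S} ⇒ {[S]} ⇒ {[SS]} ⇒ {[[]S]} ⇒ {[[]A]} ⇒ {[[]{S}]} ⇒ {[[]{[S]}]} ⇒ {[[]{[A]}]} ⇒ {[[]{[{}]}]}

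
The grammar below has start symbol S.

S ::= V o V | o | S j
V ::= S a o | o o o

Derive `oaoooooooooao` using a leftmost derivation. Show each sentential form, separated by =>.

S=>VoV=>SaooV=>oaooV=>oaooSao=>oaooVoVao=>oaooooooVao=>oaoooooooooao

S => VoV   [S ::= V o V]
VoV => SaooV   [V ::= S a o]
SaooV => oaooV   [S ::= o]
oaooV => oaooSao   [V ::= S a o]
oaooSao => oaooVoVao   [S ::= V o V]
oaooVoVao => oaooooooVao   [V ::= o o o]
oaooooooVao => oaoooooooooao   [V ::= o o o]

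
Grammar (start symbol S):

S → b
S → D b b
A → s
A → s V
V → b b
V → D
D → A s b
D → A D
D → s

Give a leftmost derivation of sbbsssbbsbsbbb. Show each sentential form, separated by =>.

S => Dbb   [S → D b b]
Dbb => ADbb   [D → A D]
ADbb => sVDbb   [A → s V]
sVDbb => sbbDbb   [V → b b]
sbbDbb => sbbADbb   [D → A D]
sbbADbb => sbbsDbb   [A → s]
sbbsDbb => sbbsAsbbb   [D → A s b]
sbbsAsbbb => sbbssVsbbb   [A → s V]
sbbssVsbbb => sbbssDsbbb   [V → D]
sbbssDsbbb => sbbssAsbsbbb   [D → A s b]
sbbssAsbsbbb => sbbsssVsbsbbb   [A → s V]
sbbsssVsbsbbb => sbbsssbbsbsbbb   [V → b b]

S => Dbb => ADbb => sVDbb => sbbDbb => sbbADbb => sbbsDbb => sbbsAsbbb => sbbssVsbbb => sbbssDsbbb => sbbssAsbsbbb => sbbsssVsbsbbb => sbbsssbbsbsbbb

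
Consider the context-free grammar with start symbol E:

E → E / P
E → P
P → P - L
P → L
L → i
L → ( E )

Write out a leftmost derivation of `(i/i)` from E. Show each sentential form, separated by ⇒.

E ⇒ P ⇒ L ⇒ (E) ⇒ (E/P) ⇒ (P/P) ⇒ (L/P) ⇒ (i/P) ⇒ (i/L) ⇒ (i/i)

E ⇒ P   [E → P]
P ⇒ L   [P → L]
L ⇒ (E)   [L → ( E )]
(E) ⇒ (E/P)   [E → E / P]
(E/P) ⇒ (P/P)   [E → P]
(P/P) ⇒ (L/P)   [P → L]
(L/P) ⇒ (i/P)   [L → i]
(i/P) ⇒ (i/L)   [P → L]
(i/L) ⇒ (i/i)   [L → i]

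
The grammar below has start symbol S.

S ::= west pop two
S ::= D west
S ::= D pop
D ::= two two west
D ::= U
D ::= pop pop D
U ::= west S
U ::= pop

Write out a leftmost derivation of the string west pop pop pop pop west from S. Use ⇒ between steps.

S ⇒ D west   [S ::= D west]
D west ⇒ U west   [D ::= U]
U west ⇒ west S west   [U ::= west S]
west S west ⇒ west D pop west   [S ::= D pop]
west D pop west ⇒ west pop pop D pop west   [D ::= pop pop D]
west pop pop D pop west ⇒ west pop pop U pop west   [D ::= U]
west pop pop U pop west ⇒ west pop pop pop pop west   [U ::= pop]

S ⇒ D west ⇒ U west ⇒ west S west ⇒ west D pop west ⇒ west pop pop D pop west ⇒ west pop pop U pop west ⇒ west pop pop pop pop west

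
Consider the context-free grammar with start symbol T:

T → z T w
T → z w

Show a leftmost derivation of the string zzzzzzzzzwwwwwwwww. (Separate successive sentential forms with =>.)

T => zTw   [T → z T w]
zTw => zzTww   [T → z T w]
zzTww => zzzTwww   [T → z T w]
zzzTwww => zzzzTwwww   [T → z T w]
zzzzTwwww => zzzzzTwwwww   [T → z T w]
zzzzzTwwwww => zzzzzzTwwwwww   [T → z T w]
zzzzzzTwwwwww => zzzzzzzTwwwwwww   [T → z T w]
zzzzzzzTwwwwwww => zzzzzzzzTwwwwwwww   [T → z T w]
zzzzzzzzTwwwwwwww => zzzzzzzzzwwwwwwwww   [T → z w]

T => zTw => zzTww => zzzTwww => zzzzTwwww => zzzzzTwwwww => zzzzzzTwwwwww => zzzzzzzTwwwwwww => zzzzzzzzTwwwwwwww => zzzzzzzzzwwwwwwwww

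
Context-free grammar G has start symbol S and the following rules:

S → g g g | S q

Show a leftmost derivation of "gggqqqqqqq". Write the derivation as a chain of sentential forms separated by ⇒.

S ⇒ Sq ⇒ Sqq ⇒ Sqqq ⇒ Sqqqq ⇒ Sqqqqq ⇒ Sqqqqqq ⇒ Sqqqqqqq ⇒ gggqqqqqqq

S ⇒ Sq   [S → S q]
Sq ⇒ Sqq   [S → S q]
Sqq ⇒ Sqqq   [S → S q]
Sqqq ⇒ Sqqqq   [S → S q]
Sqqqq ⇒ Sqqqqq   [S → S q]
Sqqqqq ⇒ Sqqqqqq   [S → S q]
Sqqqqqq ⇒ Sqqqqqqq   [S → S q]
Sqqqqqqq ⇒ gggqqqqqqq   [S → g g g]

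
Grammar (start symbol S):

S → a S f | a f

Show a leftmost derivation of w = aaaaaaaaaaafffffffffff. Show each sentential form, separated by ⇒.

S⇒aSf⇒aaSff⇒aaaSfff⇒aaaaSffff⇒aaaaaSfffff⇒aaaaaaSffffff⇒aaaaaaaSfffffff⇒aaaaaaaaSffffffff⇒aaaaaaaaaSfffffffff⇒aaaaaaaaaaSffffffffff⇒aaaaaaaaaaafffffffffff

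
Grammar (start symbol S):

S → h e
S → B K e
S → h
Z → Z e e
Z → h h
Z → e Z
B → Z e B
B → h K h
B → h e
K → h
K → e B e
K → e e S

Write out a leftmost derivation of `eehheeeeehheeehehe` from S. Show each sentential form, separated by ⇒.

S ⇒ BKe   [S → B K e]
BKe ⇒ ZeBKe   [B → Z e B]
ZeBKe ⇒ ZeeeBKe   [Z → Z e e]
ZeeeBKe ⇒ eZeeeBKe   [Z → e Z]
eZeeeBKe ⇒ eZeeeeeBKe   [Z → Z e e]
eZeeeeeBKe ⇒ eeZeeeeeBKe   [Z → e Z]
eeZeeeeeBKe ⇒ eehheeeeeBKe   [Z → h h]
eehheeeeeBKe ⇒ eehheeeeeZeBKe   [B → Z e B]
eehheeeeeZeBKe ⇒ eehheeeeeZeeeBKe   [Z → Z e e]
eehheeeeeZeeeBKe ⇒ eehheeeeehheeeBKe   [Z → h h]
eehheeeeehheeeBKe ⇒ eehheeeeehheeeheKe   [B → h e]
eehheeeeehheeeheKe ⇒ eehheeeeehheeehehe   [K → h]

S⇒BKe⇒ZeBKe⇒ZeeeBKe⇒eZeeeBKe⇒eZeeeeeBKe⇒eeZeeeeeBKe⇒eehheeeeeBKe⇒eehheeeeeZeBKe⇒eehheeeeeZeeeBKe⇒eehheeeeehheeeBKe⇒eehheeeeehheeeheKe⇒eehheeeeehheeehehe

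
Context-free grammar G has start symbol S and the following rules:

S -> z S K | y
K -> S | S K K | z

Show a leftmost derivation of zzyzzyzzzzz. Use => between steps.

S=>zSK=>zzSKK=>zzyKK=>zzySKKK=>zzyzSKKKK=>zzyzzSKKKKK=>zzyzzyKKKKK=>zzyzzyzKKKK=>zzyzzyzzKKK=>zzyzzyzzzKK=>zzyzzyzzzzK=>zzyzzyzzzzz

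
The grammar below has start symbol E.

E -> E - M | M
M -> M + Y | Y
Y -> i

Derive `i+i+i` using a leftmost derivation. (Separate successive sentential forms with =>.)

E => M => M+Y => M+Y+Y => Y+Y+Y => i+Y+Y => i+i+Y => i+i+i

E => M   [E -> M]
M => M+Y   [M -> M + Y]
M+Y => M+Y+Y   [M -> M + Y]
M+Y+Y => Y+Y+Y   [M -> Y]
Y+Y+Y => i+Y+Y   [Y -> i]
i+Y+Y => i+i+Y   [Y -> i]
i+i+Y => i+i+i   [Y -> i]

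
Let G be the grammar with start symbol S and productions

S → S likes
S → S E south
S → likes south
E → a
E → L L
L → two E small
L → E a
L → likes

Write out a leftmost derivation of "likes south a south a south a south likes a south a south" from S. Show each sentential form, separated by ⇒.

S ⇒ S E south   [S → S E south]
S E south ⇒ S E south E south   [S → S E south]
S E south E south ⇒ S likes E south E south   [S → S likes]
S likes E south E south ⇒ S E south likes E south E south   [S → S E south]
S E south likes E south E south ⇒ S E south E south likes E south E south   [S → S E south]
S E south E south likes E south E south ⇒ S E south E south E south likes E south E south   [S → S E south]
S E south E south E south likes E south E south ⇒ likes south E south E south E south likes E south E south   [S → likes south]
likes south E south E south E south likes E south E south ⇒ likes south a south E south E south likes E south E south   [E → a]
likes south a south E south E south likes E south E south ⇒ likes south a south a south E south likes E south E south   [E → a]
likes south a south a south E south likes E south E south ⇒ likes south a south a south a south likes E south E south   [E → a]
likes south a south a south a south likes E south E south ⇒ likes south a south a south a south likes a south E south   [E → a]
likes south a south a south a south likes a south E south ⇒ likes south a south a south a south likes a south a south   [E → a]

S ⇒ S E south ⇒ S E south E south ⇒ S likes E south E south ⇒ S E south likes E south E south ⇒ S E south E south likes E south E south ⇒ S E south E south E south likes E south E south ⇒ likes south E south E south E south likes E south E south ⇒ likes south a south E south E south likes E south E south ⇒ likes south a south a south E south likes E south E south ⇒ likes south a south a south a south likes E south E south ⇒ likes south a south a south a south likes a south E south ⇒ likes south a south a south a south likes a south a south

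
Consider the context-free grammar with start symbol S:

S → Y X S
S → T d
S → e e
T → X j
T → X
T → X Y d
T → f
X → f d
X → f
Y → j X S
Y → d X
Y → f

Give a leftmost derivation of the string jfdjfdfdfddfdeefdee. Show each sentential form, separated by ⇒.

S ⇒ YXS ⇒ jXSXS ⇒ jfdSXS ⇒ jfdYXSXS ⇒ jfdjXSXSXS ⇒ jfdjfdSXSXS ⇒ jfdjfdTdXSXS ⇒ jfdjfdXYddXSXS ⇒ jfdjfdfdYddXSXS ⇒ jfdjfdfdfddXSXS ⇒ jfdjfdfdfddfdSXS ⇒ jfdjfdfdfddfdeeXS ⇒ jfdjfdfdfddfdeefdS ⇒ jfdjfdfdfddfdeefdee

S ⇒ YXS   [S → Y X S]
YXS ⇒ jXSXS   [Y → j X S]
jXSXS ⇒ jfdSXS   [X → f d]
jfdSXS ⇒ jfdYXSXS   [S → Y X S]
jfdYXSXS ⇒ jfdjXSXSXS   [Y → j X S]
jfdjXSXSXS ⇒ jfdjfdSXSXS   [X → f d]
jfdjfdSXSXS ⇒ jfdjfdTdXSXS   [S → T d]
jfdjfdTdXSXS ⇒ jfdjfdXYddXSXS   [T → X Y d]
jfdjfdXYddXSXS ⇒ jfdjfdfdYddXSXS   [X → f d]
jfdjfdfdYddXSXS ⇒ jfdjfdfdfddXSXS   [Y → f]
jfdjfdfdfddXSXS ⇒ jfdjfdfdfddfdSXS   [X → f d]
jfdjfdfdfddfdSXS ⇒ jfdjfdfdfddfdeeXS   [S → e e]
jfdjfdfdfddfdeeXS ⇒ jfdjfdfdfddfdeefdS   [X → f d]
jfdjfdfdfddfdeefdS ⇒ jfdjfdfdfddfdeefdee   [S → e e]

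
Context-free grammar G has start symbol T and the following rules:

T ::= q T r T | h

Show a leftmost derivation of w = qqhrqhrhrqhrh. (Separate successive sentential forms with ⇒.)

T ⇒ qTrT   [T ::= q T r T]
qTrT ⇒ qqTrTrT   [T ::= q T r T]
qqTrTrT ⇒ qqhrTrT   [T ::= h]
qqhrTrT ⇒ qqhrqTrTrT   [T ::= q T r T]
qqhrqTrTrT ⇒ qqhrqhrTrT   [T ::= h]
qqhrqhrTrT ⇒ qqhrqhrhrT   [T ::= h]
qqhrqhrhrT ⇒ qqhrqhrhrqTrT   [T ::= q T r T]
qqhrqhrhrqTrT ⇒ qqhrqhrhrqhrT   [T ::= h]
qqhrqhrhrqhrT ⇒ qqhrqhrhrqhrh   [T ::= h]

T ⇒ qTrT ⇒ qqTrTrT ⇒ qqhrTrT ⇒ qqhrqTrTrT ⇒ qqhrqhrTrT ⇒ qqhrqhrhrT ⇒ qqhrqhrhrqTrT ⇒ qqhrqhrhrqhrT ⇒ qqhrqhrhrqhrh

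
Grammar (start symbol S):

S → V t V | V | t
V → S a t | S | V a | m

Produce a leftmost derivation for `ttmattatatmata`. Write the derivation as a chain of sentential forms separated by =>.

S => VtV   [S → V t V]
VtV => StV   [V → S]
StV => ttV   [S → t]
ttV => ttVa   [V → V a]
ttVa => ttSata   [V → S a t]
ttSata => ttVtVata   [S → V t V]
ttVtVata => ttVatVata   [V → V a]
ttVatVata => ttSatatVata   [V → S a t]
ttSatatVata => ttVtVatatVata   [S → V t V]
ttVtVatatVata => ttVatVatatVata   [V → V a]
ttVatVatatVata => ttmatVatatVata   [V → m]
ttmatVatatVata => ttmatSatatVata   [V → S]
ttmatSatatVata => ttmattatatVata   [S → t]
ttmattatatVata => ttmattatatmata   [V → m]

S => VtV => StV => ttV => ttVa => ttSata => ttVtVata => ttVatVata => ttSatatVata => ttVtVatatVata => ttVatVatatVata => ttmatVatatVata => ttmatSatatVata => ttmattatatVata => ttmattatatmata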